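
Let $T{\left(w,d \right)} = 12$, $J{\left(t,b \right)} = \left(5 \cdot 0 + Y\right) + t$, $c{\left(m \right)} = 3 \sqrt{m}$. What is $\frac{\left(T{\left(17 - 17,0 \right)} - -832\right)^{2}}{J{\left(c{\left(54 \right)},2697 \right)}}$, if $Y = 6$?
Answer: $- \frac{712336}{75} + \frac{356168 \sqrt{6}}{25} \approx 25399.0$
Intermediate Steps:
$J{\left(t,b \right)} = 6 + t$ ($J{\left(t,b \right)} = \left(5 \cdot 0 + 6\right) + t = \left(0 + 6\right) + t = 6 + t$)
$\frac{\left(T{\left(17 - 17,0 \right)} - -832\right)^{2}}{J{\left(c{\left(54 \right)},2697 \right)}} = \frac{\left(12 - -832\right)^{2}}{6 + 3 \sqrt{54}} = \frac{\left(12 + 832\right)^{2}}{6 + 3 \cdot 3 \sqrt{6}} = \frac{844^{2}}{6 + 9 \sqrt{6}} = \frac{712336}{6 + 9 \sqrt{6}}$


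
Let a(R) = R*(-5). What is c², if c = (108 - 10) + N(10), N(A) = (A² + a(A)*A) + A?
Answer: 85264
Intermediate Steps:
a(R) = -5*R
N(A) = A - 4*A² (N(A) = (A² + (-5*A)*A) + A = (A² - 5*A²) + A = -4*A² + A = A - 4*A²)
c = -292 (c = (108 - 10) + 10*(1 - 4*10) = 98 + 10*(1 - 40) = 98 + 10*(-39) = 98 - 390 = -292)
c² = (-292)² = 85264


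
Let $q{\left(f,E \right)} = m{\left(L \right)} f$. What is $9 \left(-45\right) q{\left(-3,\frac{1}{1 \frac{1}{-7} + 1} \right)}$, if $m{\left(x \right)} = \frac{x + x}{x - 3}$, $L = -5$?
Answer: $\frac{6075}{4} \approx 1518.8$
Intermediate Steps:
$m{\left(x \right)} = \frac{2 x}{-3 + x}$
$q{\left(f,E \right)} = \frac{5 f}{4}$ ($q{\left(f,E \right)} = 2 \left(-5\right) \frac{1}{-3 - 5} f = 2 \left(-5\right) \frac{1}{-8} f = 2 \left(-5\right) \left(- \frac{1}{8}\right) f = \frac{5 f}{4}$)
$9 \left(-45\right) q{\left(-3,\frac{1}{1 \frac{1}{-7} + 1} \right)} = 9 \left(-45\right) \frac{5}{4} \left(-3\right) = \left(-405\right) \left(- \frac{15}{4}\right) = \frac{6075}{4}$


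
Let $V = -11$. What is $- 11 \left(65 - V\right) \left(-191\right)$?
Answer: $159676$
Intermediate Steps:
$- 11 \left(65 - V\right) \left(-191\right) = - 11 \left(65 - -11\right) \left(-191\right) = - 11 \left(65 + 11\right) \left(-191\right) = \left(-11\right) 76 \left(-191\right) = \left(-836\right) \left(-191\right) = 159676$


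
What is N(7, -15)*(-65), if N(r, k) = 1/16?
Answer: -65/16 ≈ -4.0625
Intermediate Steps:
N(r, k) = 1/16
N(7, -15)*(-65) = (1/16)*(-65) = -65/16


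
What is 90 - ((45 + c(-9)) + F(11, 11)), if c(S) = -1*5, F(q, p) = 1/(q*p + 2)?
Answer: 6149/123 ≈ 49.992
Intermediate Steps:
F(q, p) = 1/(2 + p*q) (F(q, p) = 1/(p*q + 2) = 1/(2 + p*q))
c(S) = -5
90 - ((45 + c(-9)) + F(11, 11)) = 90 - ((45 - 5) + 1/(2 + 11*11)) = 90 - (40 + 1/(2 + 121)) = 90 - (40 + 1/123) = 90 - 1*4921/123 = 90 - 4921/123 = 6149/123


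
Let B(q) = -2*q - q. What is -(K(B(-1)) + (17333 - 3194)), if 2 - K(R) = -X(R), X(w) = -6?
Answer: -14135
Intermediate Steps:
B(q) = -3*q
K(R) = -4 (K(R) = 2 - (-1)*(-6) = 2 - 1*6 = 2 - 6 = -4)
-(K(B(-1)) + (17333 - 3194)) = -(-4 + (17333 - 3194)) = -(-4 + 14139) = -1*14135 = -14135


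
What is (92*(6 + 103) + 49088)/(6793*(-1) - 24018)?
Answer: -59116/30811 ≈ -1.9187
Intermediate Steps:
(92*(6 + 103) + 49088)/(6793*(-1) - 24018) = (92*109 + 49088)/(-6793 - 24018) = (10028 + 49088)/(-30811) = 59116*(-1/30811) = -59116/30811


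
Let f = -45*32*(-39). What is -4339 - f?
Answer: -60499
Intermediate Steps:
f = 56160 (f = -1440*(-39) = 56160)
-4339 - f = -4339 - 1*56160 = -4339 - 56160 = -60499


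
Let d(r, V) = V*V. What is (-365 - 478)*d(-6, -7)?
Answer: -41307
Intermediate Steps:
d(r, V) = V**2
(-365 - 478)*d(-6, -7) = (-365 - 478)*(-7)**2 = -843*49 = -41307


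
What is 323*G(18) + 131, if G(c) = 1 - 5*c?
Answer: -28616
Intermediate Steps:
323*G(18) + 131 = 323*(1 - 5*18) + 131 = 323*(1 - 90) + 131 = 323*(-89) + 131 = -28747 + 131 = -28616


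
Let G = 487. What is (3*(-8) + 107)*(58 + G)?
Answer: 45235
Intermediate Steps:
(3*(-8) + 107)*(58 + G) = (3*(-8) + 107)*(58 + 487) = (-24 + 107)*545 = 83*545 = 45235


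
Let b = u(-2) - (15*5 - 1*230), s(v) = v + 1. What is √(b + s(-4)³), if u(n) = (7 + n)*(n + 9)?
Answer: √163 ≈ 12.767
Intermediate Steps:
u(n) = (7 + n)*(9 + n)
s(v) = 1 + v
b = 190 (b = (63 + (-2)² + 16*(-2)) - (15*5 - 1*230) = (63 + 4 - 32) - (75 - 230) = 35 - 1*(-155) = 35 + 155 = 190)
√(b + s(-4)³) = √(190 + (1 - 4)³) = √(190 + (-3)³) = √(190 - 27) = √163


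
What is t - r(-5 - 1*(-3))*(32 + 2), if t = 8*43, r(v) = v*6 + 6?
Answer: 548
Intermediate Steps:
r(v) = 6 + 6*v (r(v) = 6*v + 6 = 6 + 6*v)
t = 344
t - r(-5 - 1*(-3))*(32 + 2) = 344 - (6 + 6*(-5 - 1*(-3)))*(32 + 2) = 344 - (6 + 6*(-5 + 3))*34 = 344 - (6 + 6*(-2))*34 = 344 - (6 - 12)*34 = 344 - (-6)*34 = 344 - 1*(-204) = 344 + 204 = 548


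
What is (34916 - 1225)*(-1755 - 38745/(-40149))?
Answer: -87874550750/1487 ≈ -5.9095e+7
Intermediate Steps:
(34916 - 1225)*(-1755 - 38745/(-40149)) = 33691*(-1755 - 38745*(-1/40149)) = 33691*(-1755 + 1435/1487) = 33691*(-2608250/1487) = -87874550750/1487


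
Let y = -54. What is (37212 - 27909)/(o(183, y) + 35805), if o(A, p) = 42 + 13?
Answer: 9303/35860 ≈ 0.25943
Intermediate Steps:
o(A, p) = 55
(37212 - 27909)/(o(183, y) + 35805) = (37212 - 27909)/(55 + 35805) = 9303/35860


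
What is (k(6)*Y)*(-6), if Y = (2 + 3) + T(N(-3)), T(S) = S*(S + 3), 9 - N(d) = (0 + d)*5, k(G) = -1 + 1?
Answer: 0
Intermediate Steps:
k(G) = 0
N(d) = 9 - 5*d (N(d) = 9 - (0 + d)*5 = 9 - d*5 = 9 - 5*d)
T(S) = S*(3 + S)
Y = 653 (Y = (2 + 3) + (9 - 5*(-3))*(3 + (9 - 5*(-3))) = 5 + (9 + 15)*(3 + (9 + 15)) = 5 + 24*(3 + 24) = 5 + 24*27 = 5 + 648 = 653)
(k(6)*Y)*(-6) = (0*653)*(-6) = 0*(-6) = 0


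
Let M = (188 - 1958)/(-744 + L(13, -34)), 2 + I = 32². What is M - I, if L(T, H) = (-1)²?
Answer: -757576/743 ≈ -1019.6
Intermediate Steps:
L(T, H) = 1
I = 1022 (I = -2 + 32² = -2 + 1024 = 1022)
M = 1770/743 (M = (188 - 1958)/(-744 + 1) = -1770/(-743) = -1770*(-1/743) = 1770/743 ≈ 2.3822)
M - I = 1770/743 - 1*1022 = 1770/743 - 1022 = -757576/743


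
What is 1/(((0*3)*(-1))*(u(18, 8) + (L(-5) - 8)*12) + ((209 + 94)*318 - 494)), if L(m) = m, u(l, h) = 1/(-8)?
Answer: 1/95860 ≈ 1.0432e-5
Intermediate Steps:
u(l, h) = -⅛
1/(((0*3)*(-1))*(u(18, 8) + (L(-5) - 8)*12) + ((209 + 94)*318 - 494)) = 1/(((0*3)*(-1))*(-⅛ + (-5 - 8)*12) + ((209 + 94)*318 - 494)) = 1/((0*(-1))*(-⅛ - 13*12) + (303*318 - 494)) = 1/(0*(-⅛ - 156) + (96354 - 494)) = 1/(0*(-1249/8) + 95860) = 1/(0 + 95860) = 1/95860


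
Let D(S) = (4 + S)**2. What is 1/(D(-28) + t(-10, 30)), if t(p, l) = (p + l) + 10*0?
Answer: 1/596 ≈ 0.0016779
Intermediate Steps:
t(p, l) = l + p (t(p, l) = (l + p) + 0 = l + p)
1/(D(-28) + t(-10, 30)) = 1/((4 - 28)**2 + (30 - 10)) = 1/((-24)**2 + 20) = 1/(576 + 20) = 1/596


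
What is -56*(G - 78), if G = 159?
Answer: -4536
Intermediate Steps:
-56*(G - 78) = -56*(159 - 78) = -56*81 = -4536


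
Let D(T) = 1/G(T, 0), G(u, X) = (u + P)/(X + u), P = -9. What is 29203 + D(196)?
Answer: 5461157/187 ≈ 29204.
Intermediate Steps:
G(u, X) = (-9 + u)/(X + u) (G(u, X) = (u - 9)/(X + u) = (-9 + u)/(X + u))
D(T) = T/(-9 + T) (D(T) = 1/((-9 + T)/(0 + T)) = 1/((-9 + T)/T) = T/(-9 + T))
29203 + D(196) = 29203 + 196/(-9 + 196) = 29203 + 196/187 = 5461157/187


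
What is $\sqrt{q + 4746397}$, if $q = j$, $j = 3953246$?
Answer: $9 \sqrt{107403} \approx 2949.5$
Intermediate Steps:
$q = 3953246$
$\sqrt{q + 4746397} = \sqrt{3953246 + 4746397} = \sqrt{8699643} = 9 \sqrt{107403}$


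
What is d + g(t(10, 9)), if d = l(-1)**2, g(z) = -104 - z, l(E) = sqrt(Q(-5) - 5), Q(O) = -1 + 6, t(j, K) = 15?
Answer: -119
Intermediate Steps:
Q(O) = 5
l(E) = 0 (l(E) = sqrt(5 - 5) = sqrt(0) = 0)
d = 0 (d = 0**2 = 0)
d + g(t(10, 9)) = 0 + (-104 - 1*15) = 0 + (-104 - 15) = 0 - 119 = -119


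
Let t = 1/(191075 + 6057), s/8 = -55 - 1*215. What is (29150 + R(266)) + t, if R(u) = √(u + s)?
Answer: 5746397801/197132 + I*√1894 ≈ 29150.0 + 43.52*I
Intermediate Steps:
s = -2160 (s = 8*(-55 - 1*215) = 8*(-55 - 215) = 8*(-270) = -2160)
t = 1/197132 ≈ 5.0727e-6
R(u) = √(-2160 + u) (R(u) = √(u - 2160) = √(-2160 + u))
(29150 + R(266)) + t = (29150 + √(-2160 + 266)) + 1/197132 = (29150 + √(-1894)) + 1/197132 = (29150 + I*√1894) + 1/197132 = 5746397801/197132 + I*√1894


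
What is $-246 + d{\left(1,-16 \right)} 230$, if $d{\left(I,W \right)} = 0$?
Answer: $-246$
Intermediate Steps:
$-246 + d{\left(1,-16 \right)} 230 = -246 + 0 \cdot 230 = -246 + 0 = -246$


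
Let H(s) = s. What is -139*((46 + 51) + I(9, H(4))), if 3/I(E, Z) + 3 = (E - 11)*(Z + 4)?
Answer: -255760/19 ≈ -13461.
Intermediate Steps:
I(E, Z) = 3/(-3 + (-11 + E)*(4 + Z)) (I(E, Z) = 3/(-3 + (E - 11)*(Z + 4)) = 3/(-3 + (-11 + E)*(4 + Z)))
-139*((46 + 51) + I(9, H(4))) = -139*((46 + 51) + 3/(-47 - 11*4 + 4*9 + 9*4)) = -139*(97 + 3/(-47 - 44 + 36 + 36)) = -139*(97 + 3/(-19)) = -139*(97 + 3*(-1/19)) = -139*(97 - 3/19) = -139*1840/19 = -255760/19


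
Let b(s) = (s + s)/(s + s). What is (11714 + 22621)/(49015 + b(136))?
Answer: 34335/49016 ≈ 0.70049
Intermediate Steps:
b(s) = 1 (b(s) = (2*s)/((2*s)) = (2*s)*(1/(2*s)) = 1)
(11714 + 22621)/(49015 + b(136)) = (11714 + 22621)/(49015 + 1) = 34335/49016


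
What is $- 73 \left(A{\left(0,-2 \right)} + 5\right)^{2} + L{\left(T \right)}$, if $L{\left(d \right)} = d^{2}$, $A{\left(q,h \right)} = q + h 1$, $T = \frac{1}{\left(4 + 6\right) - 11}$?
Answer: $-656$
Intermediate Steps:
$T = -1$ ($T = \frac{1}{10 - 11} = \frac{1}{-1} = -1$)
$A{\left(q,h \right)} = h + q$ ($A{\left(q,h \right)} = q + h = h + q$)
$- 73 \left(A{\left(0,-2 \right)} + 5\right)^{2} + L{\left(T \right)} = - 73 \left(\left(-2 + 0\right) + 5\right)^{2} + \left(-1\right)^{2} = - 73 \left(-2 + 5\right)^{2} + 1 = - 73 \cdot 3^{2} + 1 = \left(-73\right) 9 + 1 = -657 + 1 = -656$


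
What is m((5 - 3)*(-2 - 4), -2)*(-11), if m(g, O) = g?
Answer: 132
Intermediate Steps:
m((5 - 3)*(-2 - 4), -2)*(-11) = ((5 - 3)*(-2 - 4))*(-11) = (2*(-6))*(-11) = -12*(-11) = 132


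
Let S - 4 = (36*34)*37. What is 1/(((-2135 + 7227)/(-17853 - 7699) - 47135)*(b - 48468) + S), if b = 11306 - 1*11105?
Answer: 6388/14533466276647 ≈ 4.3954e-10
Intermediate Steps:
b = 201 (b = 11306 - 11105 = 201)
S = 45292 (S = 4 + (36*34)*37 = 4 + 1224*37 = 4 + 45288 = 45292)
1/(((-2135 + 7227)/(-17853 - 7699) - 47135)*(b - 48468) + S) = 1/(((-2135 + 7227)/(-17853 - 7699) - 47135)*(201 - 48468) + 45292) = 1/((5092/(-25552) - 47135)*(-48267) + 45292) = 1/((5092*(-1/25552) - 47135)*(-48267) + 45292) = 1/((-1273/6388 - 47135)*(-48267) + 45292) = 1/(-301099653/6388*(-48267) + 45292) = 1/(14533176951351/6388 + 45292) = 1/(14533466276647/6388) = 6388/14533466276647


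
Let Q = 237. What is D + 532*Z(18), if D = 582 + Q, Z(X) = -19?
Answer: -9289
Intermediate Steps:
D = 819 (D = 582 + 237 = 819)
D + 532*Z(18) = 819 + 532*(-19) = 819 - 10108 = -9289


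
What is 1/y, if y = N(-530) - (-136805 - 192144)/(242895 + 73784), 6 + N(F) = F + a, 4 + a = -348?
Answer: -316679/280882003 ≈ -0.0011274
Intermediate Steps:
a = -352 (a = -4 - 348 = -352)
N(F) = -358 + F (N(F) = -6 + (F - 352) = -6 + (-352 + F) = -358 + F)
y = -280882003/316679 (y = (-358 - 530) - (-136805 - 192144)/(242895 + 73784) = -888 - (-328949)/316679 = -888 - 1*(-328949/316679) = -888 + 328949/316679 = -280882003/316679 ≈ -886.96)
1/y = 1/(-280882003/316679) = -316679/280882003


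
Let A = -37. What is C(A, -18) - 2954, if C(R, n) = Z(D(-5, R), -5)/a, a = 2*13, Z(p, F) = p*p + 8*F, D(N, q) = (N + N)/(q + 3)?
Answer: -22207891/7514 ≈ -2955.5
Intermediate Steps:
D(N, q) = 2*N/(3 + q) (D(N, q) = (2*N)/(3 + q) = 2*N/(3 + q))
Z(p, F) = p**2 + 8*F
a = 26
C(R, n) = -20/13 + 50/(13*(3 + R)**2) (C(R, n) = ((2*(-5)/(3 + R))**2 + 8*(-5))/26 = ((-10/(3 + R))**2 - 40)*(1/26) = (100/(3 + R)**2 - 40)*(1/26) = (-40 + 100/(3 + R)**2)*(1/26) = -20/13 + 50/(13*(3 + R)**2))
C(A, -18) - 2954 = (-20/13 + 50/(13*(3 - 37)**2)) - 2954 = (-20/13 + (50/13)/(-34)**2) - 2954 = (-20/13 + (50/13)*(1/1156)) - 2954 = (-20/13 + 25/7514) - 2954 = -11535/7514 - 2954 = -22207891/7514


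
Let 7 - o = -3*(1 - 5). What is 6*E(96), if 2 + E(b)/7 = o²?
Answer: 966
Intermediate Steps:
o = -5 (o = 7 - (-3)*(1 - 5) = 7 - (-3)*(-4) = 7 - 1*12 = 7 - 12 = -5)
E(b) = 161 (E(b) = -14 + 7*(-5)² = -14 + 7*25 = -14 + 175 = 161)
6*E(96) = 6*161 = 966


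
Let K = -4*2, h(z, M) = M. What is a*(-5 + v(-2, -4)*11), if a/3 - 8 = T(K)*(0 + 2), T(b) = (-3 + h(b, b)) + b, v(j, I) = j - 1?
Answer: 3420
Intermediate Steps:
v(j, I) = -1 + j
K = -8
T(b) = -3 + 2*b (T(b) = (-3 + b) + b = -3 + 2*b)
a = -90 (a = 24 + 3*((-3 + 2*(-8))*(0 + 2)) = 24 + 3*((-3 - 16)*2) = 24 + 3*(-19*2) = 24 + 3*(-38) = 24 - 114 = -90)
a*(-5 + v(-2, -4)*11) = -90*(-5 + (-1 - 2)*11) = -90*(-5 - 3*11) = -90*(-5 - 33) = -90*(-38) = 3420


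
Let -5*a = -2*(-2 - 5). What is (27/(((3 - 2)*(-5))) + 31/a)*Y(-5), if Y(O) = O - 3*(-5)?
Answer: -1153/7 ≈ -164.71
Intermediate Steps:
a = -14/5 (a = -(-2)*(-2 - 5)/5 = -(-2)*(-7)/5 = -1/5*14 = -14/5 ≈ -2.8000)
Y(O) = 15 + O (Y(O) = O + 15 = 15 + O)
(27/(((3 - 2)*(-5))) + 31/a)*Y(-5) = (27/(((3 - 2)*(-5))) + 31/(-14/5))*(15 - 5) = (27/((1*(-5))) + 31*(-5/14))*10 = (27/(-5) - 155/14)*10 = (27*(-1/5) - 155/14)*10 = (-27/5 - 155/14)*10 = -1153/70*10 = -1153/7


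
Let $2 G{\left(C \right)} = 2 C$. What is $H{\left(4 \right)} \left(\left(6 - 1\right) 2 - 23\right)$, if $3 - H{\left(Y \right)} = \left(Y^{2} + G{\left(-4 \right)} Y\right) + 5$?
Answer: $26$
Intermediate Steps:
$G{\left(C \right)} = C$ ($G{\left(C \right)} = \frac{2 C}{2} = C$)
$H{\left(Y \right)} = -2 - Y^{2} + 4 Y$ ($H{\left(Y \right)} = 3 - \left(\left(Y^{2} - 4 Y\right) + 5\right) = 3 - \left(5 + Y^{2} - 4 Y\right) = -2 - Y^{2} + 4 Y$)
$H{\left(4 \right)} \left(\left(6 - 1\right) 2 - 23\right) = \left(-2 - 4^{2} + 4 \cdot 4\right) \left(\left(6 - 1\right) 2 - 23\right) = \left(-2 - 16 + 16\right) \left(5 \cdot 2 - 23\right) = \left(-2 - 16 + 16\right) \left(10 - 23\right) = \left(-2\right) \left(-13\right) = 26$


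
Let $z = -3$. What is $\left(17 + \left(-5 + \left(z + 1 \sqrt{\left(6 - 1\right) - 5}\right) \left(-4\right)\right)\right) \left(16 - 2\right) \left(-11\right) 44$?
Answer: $-162624$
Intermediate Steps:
$\left(17 + \left(-5 + \left(z + 1 \sqrt{\left(6 - 1\right) - 5}\right) \left(-4\right)\right)\right) \left(16 - 2\right) \left(-11\right) 44 = \left(17 - \left(5 - \left(-3 + 1 \sqrt{\left(6 - 1\right) - 5}\right) \left(-4\right)\right)\right) \left(16 - 2\right) \left(-11\right) 44 = \left(17 - \left(5 - \left(-3 + 1 \sqrt{5 - 5}\right) \left(-4\right)\right)\right) 14 \left(-11\right) 44 = \left(17 - \left(5 - \left(-3 + 1 \sqrt{0}\right) \left(-4\right)\right)\right) 14 \left(-11\right) 44 = \left(17 - \left(5 - \left(-3 + 1 \cdot 0\right) \left(-4\right)\right)\right) 14 \left(-11\right) 44 = \left(17 - \left(5 - \left(-3 + 0\right) \left(-4\right)\right)\right) 14 \left(-11\right) 44 = \left(17 - -7\right) 14 \left(-11\right) 44 = \left(17 + \left(-5 + 12\right)\right) 14 \left(-11\right) 44 = \left(17 + 7\right) 14 \left(-11\right) 44 = 24 \cdot 14 \left(-11\right) 44 = 336 \left(-11\right) 44 = \left(-3696\right) 44 = -162624$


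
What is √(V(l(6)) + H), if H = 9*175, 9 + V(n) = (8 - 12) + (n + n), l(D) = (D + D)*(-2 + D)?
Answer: √1658 ≈ 40.719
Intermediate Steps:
l(D) = 2*D*(-2 + D) (l(D) = (2*D)*(-2 + D) = 2*D*(-2 + D))
V(n) = -13 + 2*n (V(n) = -9 + ((8 - 12) + (n + n)) = -9 + (-4 + 2*n) = -13 + 2*n)
H = 1575
√(V(l(6)) + H) = √((-13 + 2*(2*6*(-2 + 6))) + 1575) = √((-13 + 2*(2*6*4)) + 1575) = √((-13 + 2*48) + 1575) = √((-13 + 96) + 1575) = √(83 + 1575) = √1658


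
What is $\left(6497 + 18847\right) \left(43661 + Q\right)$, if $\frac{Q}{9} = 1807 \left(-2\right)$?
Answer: $282205440$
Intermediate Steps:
$Q = -32526$ ($Q = 9 \cdot 1807 \left(-2\right) = 9 \left(-3614\right) = -32526$)
$\left(6497 + 18847\right) \left(43661 + Q\right) = \left(6497 + 18847\right) \left(43661 - 32526\right) = 25344 \cdot 11135 = 282205440$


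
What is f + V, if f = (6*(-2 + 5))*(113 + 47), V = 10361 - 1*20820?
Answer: -7579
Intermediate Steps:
V = -10459 (V = 10361 - 20820 = -10459)
f = 2880 (f = (6*3)*160 = 18*160 = 2880)
f + V = 2880 - 10459 = -7579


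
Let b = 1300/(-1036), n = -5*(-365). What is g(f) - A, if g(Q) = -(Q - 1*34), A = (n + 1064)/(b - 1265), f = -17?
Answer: 1941579/36440 ≈ 53.282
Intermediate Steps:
n = 1825
b = -325/259 (b = 1300*(-1/1036) = -325/259 ≈ -1.2548)
A = -83139/36440 (A = (1825 + 1064)/(-325/259 - 1265) = 2889/(-327960/259) = 2889*(-259/327960) = -83139/36440 ≈ -2.2815)
g(Q) = 34 - Q (g(Q) = -(Q - 34) = -(-34 + Q) = 34 - Q)
g(f) - A = (34 - 1*(-17)) - 1*(-83139/36440) = (34 + 17) + 83139/36440 = 51 + 83139/36440 = 1941579/36440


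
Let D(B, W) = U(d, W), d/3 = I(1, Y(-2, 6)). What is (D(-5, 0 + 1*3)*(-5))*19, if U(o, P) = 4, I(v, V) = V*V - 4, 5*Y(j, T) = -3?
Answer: -380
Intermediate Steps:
Y(j, T) = -3/5 (Y(j, T) = (1/5)*(-3) = -3/5)
I(v, V) = -4 + V**2 (I(v, V) = V**2 - 4 = -4 + V**2)
d = -273/25 (d = 3*(-4 + (-3/5)**2) = 3*(-4 + 9/25) = 3*(-91/25) = -273/25 ≈ -10.920)
D(B, W) = 4
(D(-5, 0 + 1*3)*(-5))*19 = (4*(-5))*19 = -20*19 = -380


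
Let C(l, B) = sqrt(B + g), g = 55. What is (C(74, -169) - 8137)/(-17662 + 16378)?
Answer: 8137/1284 - I*sqrt(114)/1284 ≈ 6.3372 - 0.0083155*I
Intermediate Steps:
C(l, B) = sqrt(55 + B) (C(l, B) = sqrt(B + 55) = sqrt(55 + B))
(C(74, -169) - 8137)/(-17662 + 16378) = (sqrt(55 - 169) - 8137)/(-17662 + 16378) = (sqrt(-114) - 8137)/(-1284) = (I*sqrt(114) - 8137)*(-1/1284) = (-8137 + I*sqrt(114))*(-1/1284) = 8137/1284 - I*sqrt(114)/1284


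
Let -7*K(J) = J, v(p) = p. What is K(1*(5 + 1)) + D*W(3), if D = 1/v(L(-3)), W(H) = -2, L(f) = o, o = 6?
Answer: -25/21 ≈ -1.1905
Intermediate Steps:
L(f) = 6
D = ⅙ (D = 1/6 = ⅙ ≈ 0.16667)
K(J) = -J/7
K(1*(5 + 1)) + D*W(3) = -(5 + 1)/7 + (⅙)*(-2) = -6/7 - ⅓ = -25/21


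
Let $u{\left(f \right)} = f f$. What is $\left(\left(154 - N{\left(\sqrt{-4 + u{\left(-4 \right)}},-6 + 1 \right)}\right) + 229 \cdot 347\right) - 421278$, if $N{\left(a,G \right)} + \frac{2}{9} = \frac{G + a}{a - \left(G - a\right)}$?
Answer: $- \frac{70724222}{207} + \frac{30 \sqrt{3}}{23} \approx -3.4166 \cdot 10^{5}$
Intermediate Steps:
$u{\left(f \right)} = f^{2}$
$N{\left(a,G \right)} = - \frac{2}{9} + \frac{G + a}{- G + 2 a}$ ($N{\left(a,G \right)} = - \frac{2}{9} + \frac{G + a}{a - \left(G - a\right)} = - \frac{2}{9} + \frac{G + a}{- G + 2 a}$)
$\left(\left(154 - N{\left(\sqrt{-4 + u{\left(-4 \right)}},-6 + 1 \right)}\right) + 229 \cdot 347\right) - 421278 = \left(\left(154 - \frac{5 \sqrt{-4 + \left(-4\right)^{2}} + 11 \left(-6 + 1\right)}{9 \left(- (-6 + 1) + 2 \sqrt{-4 + \left(-4\right)^{2}}\right)}\right) + 229 \cdot 347\right) - 421278 = \left(\left(154 - \frac{5 \sqrt{-4 + 16} + 11 \left(-5\right)}{9 \left(\left(-1\right) \left(-5\right) + 2 \sqrt{-4 + 16}\right)}\right) + 79463\right) - 421278 = \left(\left(154 - \frac{5 \sqrt{12} - 55}{9 \left(5 + 2 \sqrt{12}\right)}\right) + 79463\right) - 421278 = \left(\left(154 - \frac{5 \cdot 2 \sqrt{3} - 55}{9 \left(5 + 2 \cdot 2 \sqrt{3}\right)}\right) + 79463\right) - 421278 = \left(\left(154 - \frac{10 \sqrt{3} - 55}{9 \left(5 + 4 \sqrt{3}\right)}\right) + 79463\right) - 421278 = \left(\left(154 - \frac{-55 + 10 \sqrt{3}}{9 \left(5 + 4 \sqrt{3}\right)}\right) + 79463\right) - 421278 = \left(79617 - \frac{-55 + 10 \sqrt{3}}{9 \left(5 + 4 \sqrt{3}\right)}\right) - 421278 = -341661 - \frac{-55 + 10 \sqrt{3}}{9 \left(5 + 4 \sqrt{3}\right)}$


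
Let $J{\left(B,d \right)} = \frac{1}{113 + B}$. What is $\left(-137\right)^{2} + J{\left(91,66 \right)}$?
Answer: $\frac{3828877}{204} \approx 18769.0$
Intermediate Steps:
$\left(-137\right)^{2} + J{\left(91,66 \right)} = \left(-137\right)^{2} + \frac{1}{113 + 91} = 18769 + \frac{1}{204} = \frac{3828877}{204}$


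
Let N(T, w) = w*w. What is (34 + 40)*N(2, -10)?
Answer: 7400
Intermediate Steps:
N(T, w) = w²
(34 + 40)*N(2, -10) = (34 + 40)*(-10)² = 74*100 = 7400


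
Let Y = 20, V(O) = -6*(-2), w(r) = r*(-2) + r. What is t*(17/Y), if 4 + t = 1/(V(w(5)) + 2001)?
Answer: -136867/40260 ≈ -3.3996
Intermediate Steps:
w(r) = -r (w(r) = -2*r + r = -r)
V(O) = 12
t = -8051/2013 (t = -4 + 1/(12 + 2001) = -4 + 1/2013 = -8051/2013 ≈ -3.9995)
t*(17/Y) = -136867/(2013*20) = -8051/2013*17/20 = -136867/40260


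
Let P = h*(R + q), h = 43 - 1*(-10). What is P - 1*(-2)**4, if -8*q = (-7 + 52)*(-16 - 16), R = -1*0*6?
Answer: 9524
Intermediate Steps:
h = 53 (h = 43 + 10 = 53)
R = 0 (R = 0*6 = 0)
q = 180 (q = -(-7 + 52)*(-16 - 16)/8 = -45*(-32)/8 = -1/8*(-1440) = 180)
P = 9540 (P = 53*(0 + 180) = 53*180 = 9540)
P - 1*(-2)**4 = 9540 - 1*(-2)**4 = 9540 - 1*16 = 9540 - 16 = 9524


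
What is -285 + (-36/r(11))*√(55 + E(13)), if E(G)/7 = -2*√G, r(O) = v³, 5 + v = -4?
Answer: -285 + 4*√(55 - 14*√13)/81 ≈ -284.90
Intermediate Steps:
v = -9 (v = -5 - 4 = -9)
r(O) = -729 (r(O) = (-9)³ = -729)
E(G) = -14*√G (E(G) = 7*(-2*√G) = -14*√G)
-285 + (-36/r(11))*√(55 + E(13)) = -285 + (-36/(-729))*√(55 - 14*√13) = -285 + (-36*(-1/729))*√(55 - 14*√13) = -285 + 4*√(55 - 14*√13)/81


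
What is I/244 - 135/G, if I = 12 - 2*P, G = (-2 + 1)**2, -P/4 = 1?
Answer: -8230/61 ≈ -134.92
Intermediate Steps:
P = -4 (P = -4*1 = -4)
G = 1 (G = (-1)**2 = 1)
I = 20 (I = 12 - 2*(-4) = 12 + 8 = 20)
I/244 - 135/G = 20/244 - 135/1 = 20*(1/244) - 135*1 = 5/61 - 135 = -8230/61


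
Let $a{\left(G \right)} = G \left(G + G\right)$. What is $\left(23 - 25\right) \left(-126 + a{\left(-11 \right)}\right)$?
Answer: $-232$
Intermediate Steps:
$a{\left(G \right)} = 2 G^{2}$ ($a{\left(G \right)} = G 2 G = 2 G^{2}$)
$\left(23 - 25\right) \left(-126 + a{\left(-11 \right)}\right) = \left(23 - 25\right) \left(-126 + 2 \left(-11\right)^{2}\right) = \left(23 - 25\right) \left(-126 + 2 \cdot 121\right) = - 2 \left(-126 + 242\right) = \left(-2\right) 116 = -232$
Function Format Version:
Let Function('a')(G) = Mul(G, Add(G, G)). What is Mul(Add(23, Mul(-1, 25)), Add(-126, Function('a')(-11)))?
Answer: -232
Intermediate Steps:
Function('a')(G) = Mul(2, Pow(G, 2)) (Function('a')(G) = Mul(G, Mul(2, G)) = Mul(2, Pow(G, 2)))
Mul(Add(23, Mul(-1, 25)), Add(-126, Function('a')(-11))) = Mul(Add(23, Mul(-1, 25)), Add(-126, Mul(2, Pow(-11, 2)))) = Mul(Add(23, -25), Add(-126, Mul(2, 121))) = Mul(-2, Add(-126, 242)) = Mul(-2, 116) = -232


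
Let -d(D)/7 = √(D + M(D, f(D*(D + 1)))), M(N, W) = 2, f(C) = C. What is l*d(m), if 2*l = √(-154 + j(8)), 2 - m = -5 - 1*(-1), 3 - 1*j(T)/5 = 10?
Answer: -21*I*√42 ≈ -136.1*I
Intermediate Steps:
j(T) = -35 (j(T) = 15 - 5*10 = 15 - 50 = -35)
m = 6 (m = 2 - (-5 - 1*(-1)) = 2 - (-5 + 1) = 2 - 1*(-4) = 2 + 4 = 6)
l = 3*I*√21/2 (l = √(-154 - 35)/2 = √(-189)/2 = (3*I*√21)/2 = 3*I*√21/2 ≈ 6.8739*I)
d(D) = -7*√(2 + D) (d(D) = -7*√(D + 2) = -7*√(2 + D))
l*d(m) = (3*I*√21/2)*(-7*√(2 + 6)) = (3*I*√21/2)*(-14*√2) = -21*I*√42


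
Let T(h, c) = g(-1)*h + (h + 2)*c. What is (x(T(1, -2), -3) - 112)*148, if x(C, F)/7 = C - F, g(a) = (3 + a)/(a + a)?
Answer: -20720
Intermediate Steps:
g(a) = (3 + a)/(2*a) (g(a) = (3 + a)/((2*a)) = (3 + a)*(1/(2*a)) = (3 + a)/(2*a))
T(h, c) = -h + c*(2 + h) (T(h, c) = ((½)*(3 - 1)/(-1))*h + (h + 2)*c = ((½)*(-1)*2)*h + (2 + h)*c = -h + c*(2 + h))
x(C, F) = -7*F + 7*C (x(C, F) = 7*(C - F) = -7*F + 7*C)
(x(T(1, -2), -3) - 112)*148 = ((-7*(-3) + 7*(-1*1 + 2*(-2) - 2*1)) - 112)*148 = ((21 + 7*(-1 - 4 - 2)) - 112)*148 = ((21 + 7*(-7)) - 112)*148 = ((21 - 49) - 112)*148 = (-28 - 112)*148 = -140*148 = -20720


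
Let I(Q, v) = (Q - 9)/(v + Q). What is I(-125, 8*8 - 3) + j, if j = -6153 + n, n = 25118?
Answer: 606947/32 ≈ 18967.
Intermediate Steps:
j = 18965 (j = -6153 + 25118 = 18965)
I(Q, v) = (-9 + Q)/(Q + v)
I(-125, 8*8 - 3) + j = (-9 - 125)/(-125 + (8*8 - 3)) + 18965 = -134/(-125 + (64 - 3)) + 18965 = -134/(-125 + 61) + 18965 = -134/(-64) + 18965 = -1/64*(-134) + 18965 = 67/32 + 18965 = 606947/32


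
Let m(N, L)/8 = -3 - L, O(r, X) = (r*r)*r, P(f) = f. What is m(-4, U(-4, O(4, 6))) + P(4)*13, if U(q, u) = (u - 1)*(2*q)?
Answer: 4060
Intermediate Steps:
O(r, X) = r**3 (O(r, X) = r**2*r = r**3)
U(q, u) = 2*q*(-1 + u) (U(q, u) = (-1 + u)*(2*q) = 2*q*(-1 + u))
m(N, L) = -24 - 8*L (m(N, L) = 8*(-3 - L) = -24 - 8*L)
m(-4, U(-4, O(4, 6))) + P(4)*13 = (-24 - 16*(-4)*(-1 + 4**3)) + 4*13 = (-24 - 16*(-4)*(-1 + 64)) + 52 = (-24 - 16*(-4)*63) + 52 = (-24 - 8*(-504)) + 52 = (-24 + 4032) + 52 = 4008 + 52 = 4060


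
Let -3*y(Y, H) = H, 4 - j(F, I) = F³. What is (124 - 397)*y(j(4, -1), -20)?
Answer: -1820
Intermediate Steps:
j(F, I) = 4 - F³
y(Y, H) = -H/3
(124 - 397)*y(j(4, -1), -20) = (124 - 397)*(-⅓*(-20)) = -273*20/3 = -1820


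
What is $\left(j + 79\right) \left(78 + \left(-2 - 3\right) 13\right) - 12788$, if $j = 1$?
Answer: $-11748$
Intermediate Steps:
$\left(j + 79\right) \left(78 + \left(-2 - 3\right) 13\right) - 12788 = \left(1 + 79\right) \left(78 + \left(-2 - 3\right) 13\right) - 12788 = 80 \left(78 - 65\right) - 12788 = 80 \cdot 13 - 12788 = 1040 - 12788 = -11748$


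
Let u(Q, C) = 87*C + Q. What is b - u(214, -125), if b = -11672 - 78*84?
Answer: -7563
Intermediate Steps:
u(Q, C) = Q + 87*C
b = -18224 (b = -11672 - 6552 = -18224)
b - u(214, -125) = -18224 - (214 + 87*(-125)) = -18224 - (214 - 10875) = -18224 - 1*(-10661) = -18224 + 10661 = -7563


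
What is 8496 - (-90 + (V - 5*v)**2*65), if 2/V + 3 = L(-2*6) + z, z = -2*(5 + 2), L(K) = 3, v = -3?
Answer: -282326/49 ≈ -5761.8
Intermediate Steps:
z = -14 (z = -2*7 = -14)
V = -1/7 (V = 2/(-3 + (3 - 14)) = 2/(-3 - 11) = 2/(-14) = 2*(-1/14) = -1/7 ≈ -0.14286)
8496 - (-90 + (V - 5*v)**2*65) = 8496 - (-90 + (-1/7 - 5*(-3))**2*65) = 8496 - (-90 + (-1/7 + 15)**2*65) = 8496 - (-90 + (104/7)**2*65) = 8496 - (-90 + (10816/49)*65) = 8496 - (-90 + 703040/49) = 8496 - 1*698630/49 = 8496 - 698630/49 = -282326/49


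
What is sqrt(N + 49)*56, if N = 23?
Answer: 336*sqrt(2) ≈ 475.18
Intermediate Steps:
sqrt(N + 49)*56 = sqrt(23 + 49)*56 = sqrt(72)*56 = (6*sqrt(2))*56 = 336*sqrt(2)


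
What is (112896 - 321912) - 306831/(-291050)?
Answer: -60833799969/291050 ≈ -2.0902e+5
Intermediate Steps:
(112896 - 321912) - 306831/(-291050) = -209016 - 306831*(-1/291050) = -209016 + 306831/291050 = -60833799969/291050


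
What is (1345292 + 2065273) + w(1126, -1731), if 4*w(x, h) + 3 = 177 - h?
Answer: 13644165/4 ≈ 3.4110e+6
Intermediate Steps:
w(x, h) = 87/2 - h/4 (w(x, h) = -¾ + (177 - h)/4 = -¾ + (177/4 - h/4) = 87/2 - h/4)
(1345292 + 2065273) + w(1126, -1731) = (1345292 + 2065273) + (87/2 - ¼*(-1731)) = 3410565 + (87/2 + 1731/4) = 3410565 + 1905/4 = 13644165/4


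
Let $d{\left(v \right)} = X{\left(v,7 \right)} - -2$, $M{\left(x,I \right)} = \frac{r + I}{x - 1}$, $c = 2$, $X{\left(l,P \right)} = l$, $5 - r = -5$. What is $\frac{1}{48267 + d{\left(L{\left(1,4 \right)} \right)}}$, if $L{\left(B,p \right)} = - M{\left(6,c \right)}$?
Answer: $\frac{5}{241333} \approx 2.0718 \cdot 10^{-5}$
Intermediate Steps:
$r = 10$ ($r = 5 - -5 = 5 + 5 = 10$)
$M{\left(x,I \right)} = \frac{10 + I}{-1 + x}$ ($M{\left(x,I \right)} = \frac{10 + I}{x - 1} = \frac{10 + I}{-1 + x}$)
$L{\left(B,p \right)} = - \frac{12}{5}$ ($L{\left(B,p \right)} = - \frac{10 + 2}{-1 + 6} = - \frac{12}{5}$)
$d{\left(v \right)} = 2 + v$ ($d{\left(v \right)} = v - -2 = v + 2 = 2 + v$)
$\frac{1}{48267 + d{\left(L{\left(1,4 \right)} \right)}} = \frac{1}{48267 + \left(2 - \frac{12}{5}\right)} = \frac{1}{48267 - \frac{2}{5}} = \frac{1}{\frac{241333}{5}} = \frac{5}{241333}$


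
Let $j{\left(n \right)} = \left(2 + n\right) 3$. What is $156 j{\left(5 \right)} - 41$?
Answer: $3235$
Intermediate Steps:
$j{\left(n \right)} = 6 + 3 n$
$156 j{\left(5 \right)} - 41 = 156 \left(6 + 3 \cdot 5\right) - 41 = 156 \left(6 + 15\right) - 41 = 156 \cdot 21 - 41 = 3276 - 41 = 3235$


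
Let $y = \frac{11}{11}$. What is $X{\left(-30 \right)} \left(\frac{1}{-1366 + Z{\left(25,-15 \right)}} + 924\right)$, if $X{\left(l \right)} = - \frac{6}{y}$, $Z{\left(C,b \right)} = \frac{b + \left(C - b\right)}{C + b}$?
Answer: $- \frac{5039492}{909} \approx -5544.0$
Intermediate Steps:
$y = 1$ ($y = 11 \cdot \frac{1}{11} = 1$)
$Z{\left(C,b \right)} = \frac{C}{C + b}$
$X{\left(l \right)} = -6$ ($X{\left(l \right)} = - \frac{6}{1} = \left(-6\right) 1 = -6$)
$X{\left(-30 \right)} \left(\frac{1}{-1366 + Z{\left(25,-15 \right)}} + 924\right) = - 6 \left(\frac{1}{-1366 + \frac{25}{25 - 15}} + 924\right) = - 6 \left(\frac{1}{-1366 + \frac{25}{10}} + 924\right) = - 6 \left(\frac{1}{-1366 + 25 \cdot \frac{1}{10}} + 924\right) = - 6 \left(\frac{1}{-1366 + \frac{5}{2}} + 924\right) = - 6 \left(\frac{1}{- \frac{2727}{2}} + 924\right) = - 6 \left(- \frac{2}{2727} + 924\right) = \left(-6\right) \frac{2519746}{2727} = - \frac{5039492}{909}$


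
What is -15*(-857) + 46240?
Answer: 59095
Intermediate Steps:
-15*(-857) + 46240 = 12855 + 46240 = 59095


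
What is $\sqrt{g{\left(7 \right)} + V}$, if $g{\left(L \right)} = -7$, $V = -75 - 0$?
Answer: $i \sqrt{82} \approx 9.0554 i$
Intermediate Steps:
$V = -75$ ($V = -75 + 0 = -75$)
$\sqrt{g{\left(7 \right)} + V} = \sqrt{-7 - 75} = \sqrt{-82} = i \sqrt{82}$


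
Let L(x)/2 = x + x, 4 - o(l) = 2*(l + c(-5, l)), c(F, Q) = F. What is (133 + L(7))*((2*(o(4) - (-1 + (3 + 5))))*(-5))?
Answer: 1610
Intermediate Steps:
o(l) = 14 - 2*l (o(l) = 4 - 2*(l - 5) = 4 - 2*(-5 + l) = 4 - (-10 + 2*l) = 4 + (10 - 2*l) = 14 - 2*l)
L(x) = 4*x (L(x) = 2*(x + x) = 2*(2*x) = 4*x)
(133 + L(7))*((2*(o(4) - (-1 + (3 + 5))))*(-5)) = (133 + 4*7)*((2*((14 - 2*4) - (-1 + (3 + 5))))*(-5)) = (133 + 28)*((2*((14 - 8) - (-1 + 8)))*(-5)) = 161*((2*(6 - 1*7))*(-5)) = 161*((2*(6 - 7))*(-5)) = 161*((2*(-1))*(-5)) = 161*(-2*(-5)) = 161*10 = 1610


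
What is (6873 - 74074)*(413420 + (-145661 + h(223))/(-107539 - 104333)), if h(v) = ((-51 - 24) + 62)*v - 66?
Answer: -981048032411011/35312 ≈ -2.7782e+10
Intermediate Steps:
h(v) = -66 - 13*v (h(v) = (-75 + 62)*v - 66 = -13*v - 66 = -66 - 13*v)
(6873 - 74074)*(413420 + (-145661 + h(223))/(-107539 - 104333)) = (6873 - 74074)*(413420 + (-145661 + (-66 - 13*223))/(-107539 - 104333)) = -67201*(413420 + (-145661 + (-66 - 2899))/(-211872)) = -67201*(413420 + (-145661 - 2965)*(-1/211872)) = -67201*(413420 - 148626*(-1/211872)) = -67201*(413420 + 24771/35312) = -67201*14598711811/35312 = -981048032411011/35312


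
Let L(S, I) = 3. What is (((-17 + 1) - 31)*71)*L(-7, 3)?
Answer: -10011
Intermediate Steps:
(((-17 + 1) - 31)*71)*L(-7, 3) = (((-17 + 1) - 31)*71)*3 = ((-16 - 31)*71)*3 = -47*71*3 = -3337*3 = -10011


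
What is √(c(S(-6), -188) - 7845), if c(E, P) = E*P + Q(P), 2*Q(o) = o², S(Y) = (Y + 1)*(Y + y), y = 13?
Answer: 3*√1823 ≈ 128.09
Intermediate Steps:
S(Y) = (1 + Y)*(13 + Y) (S(Y) = (Y + 1)*(Y + 13) = (1 + Y)*(13 + Y))
Q(o) = o²/2
c(E, P) = P²/2 + E*P (c(E, P) = E*P + P²/2 = P²/2 + E*P)
√(c(S(-6), -188) - 7845) = √((½)*(-188)*(-188 + 2*(13 + (-6)² + 14*(-6))) - 7845) = √((½)*(-188)*(-188 + 2*(13 + 36 - 84)) - 7845) = √((½)*(-188)*(-188 + 2*(-35)) - 7845) = √((½)*(-188)*(-188 - 70) - 7845) = √((½)*(-188)*(-258) - 7845) = √(24252 - 7845) = √16407 = 3*√1823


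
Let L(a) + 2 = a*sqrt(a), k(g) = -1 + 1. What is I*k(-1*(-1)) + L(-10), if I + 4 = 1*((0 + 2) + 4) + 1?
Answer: -2 - 10*I*sqrt(10) ≈ -2.0 - 31.623*I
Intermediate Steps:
k(g) = 0
L(a) = -2 + a**(3/2) (L(a) = -2 + a*sqrt(a) = -2 + a**(3/2))
I = 3 (I = -4 + (1*((0 + 2) + 4) + 1) = -4 + (1*(2 + 4) + 1) = -4 + (1*6 + 1) = -4 + (6 + 1) = -4 + 7 = 3)
I*k(-1*(-1)) + L(-10) = 3*0 + (-2 + (-10)**(3/2)) = 0 + (-2 - 10*I*sqrt(10)) = -2 - 10*I*sqrt(10)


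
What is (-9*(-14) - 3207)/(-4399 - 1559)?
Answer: 1027/1986 ≈ 0.51712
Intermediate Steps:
(-9*(-14) - 3207)/(-4399 - 1559) = (126 - 3207)/(-5958) = -3081*(-1/5958) = 1027/1986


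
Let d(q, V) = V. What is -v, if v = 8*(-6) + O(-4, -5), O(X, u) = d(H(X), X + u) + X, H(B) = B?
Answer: 61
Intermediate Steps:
O(X, u) = u + 2*X (O(X, u) = (X + u) + X = u + 2*X)
v = -61 (v = 8*(-6) + (-5 + 2*(-4)) = -48 + (-5 - 8) = -48 - 13 = -61)
-v = -1*(-61) = 61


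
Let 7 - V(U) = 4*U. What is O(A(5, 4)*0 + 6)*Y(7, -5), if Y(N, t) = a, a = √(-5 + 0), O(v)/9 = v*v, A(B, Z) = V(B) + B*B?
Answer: 324*I*√5 ≈ 724.49*I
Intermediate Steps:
V(U) = 7 - 4*U
A(B, Z) = 7 + B² - 4*B (A(B, Z) = (7 - 4*B) + B*B = (7 - 4*B) + B² = 7 + B² - 4*B)
O(v) = 9*v² (O(v) = 9*(v*v) = 9*v²)
a = I*√5 (a = √(-5) = I*√5 ≈ 2.2361*I)
Y(N, t) = I*√5
O(A(5, 4)*0 + 6)*Y(7, -5) = (9*((7 + 5² - 4*5)*0 + 6)²)*(I*√5) = (9*((7 + 25 - 20)*0 + 6)²)*(I*√5) = (9*(12*0 + 6)²)*(I*√5) = (9*(0 + 6)²)*(I*√5) = (9*6²)*(I*√5) = (9*36)*(I*√5) = 324*(I*√5) = 324*I*√5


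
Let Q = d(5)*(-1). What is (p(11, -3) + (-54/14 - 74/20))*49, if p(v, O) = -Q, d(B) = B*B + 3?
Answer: 10017/10 ≈ 1001.7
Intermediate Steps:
d(B) = 3 + B**2 (d(B) = B**2 + 3 = 3 + B**2)
Q = -28 (Q = (3 + 5**2)*(-1) = (3 + 25)*(-1) = 28*(-1) = -28)
p(v, O) = 28 (p(v, O) = -1*(-28) = 28)
(p(11, -3) + (-54/14 - 74/20))*49 = (28 + (-54/14 - 74/20))*49 = (28 + (-54*1/14 - 74*1/20))*49 = (28 + (-27/7 - 37/10))*49 = (28 - 529/70)*49 = (1431/70)*49 = 10017/10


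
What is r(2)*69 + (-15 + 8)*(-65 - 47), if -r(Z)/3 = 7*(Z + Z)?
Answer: -5012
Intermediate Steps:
r(Z) = -42*Z (r(Z) = -21*(Z + Z) = -21*2*Z = -42*Z)
r(2)*69 + (-15 + 8)*(-65 - 47) = -42*2*69 + (-15 + 8)*(-65 - 47) = -84*69 - 7*(-112) = -5796 + 784 = -5012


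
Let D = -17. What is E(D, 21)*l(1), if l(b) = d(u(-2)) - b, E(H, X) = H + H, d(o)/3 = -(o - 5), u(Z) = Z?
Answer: -680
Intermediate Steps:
d(o) = 15 - 3*o (d(o) = 3*(-(o - 5)) = 3*(-(-5 + o)) = 3*(5 - o) = 15 - 3*o)
E(H, X) = 2*H
l(b) = 21 - b (l(b) = (15 - 3*(-2)) - b = (15 + 6) - b = 21 - b)
E(D, 21)*l(1) = (2*(-17))*(21 - 1*1) = -34*(21 - 1) = -34*20 = -680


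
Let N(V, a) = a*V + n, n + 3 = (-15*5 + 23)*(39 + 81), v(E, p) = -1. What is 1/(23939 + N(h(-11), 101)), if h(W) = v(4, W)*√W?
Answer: 17696/313260627 + 101*I*√11/313260627 ≈ 5.649e-5 + 1.0693e-6*I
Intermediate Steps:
h(W) = -√W
n = -6243 (n = -3 + (-15*5 + 23)*(39 + 81) = -3 + (-75 + 23)*120 = -3 - 52*120 = -3 - 6240 = -6243)
N(V, a) = -6243 + V*a (N(V, a) = a*V - 6243 = V*a - 6243 = -6243 + V*a)
1/(23939 + N(h(-11), 101)) = 1/(23939 + (-6243 - √(-11)*101)) = 1/(23939 + (-6243 - I*√11*101)) = 1/(23939 + (-6243 - 101*I*√11)) = 1/(17696 - 101*I*√11)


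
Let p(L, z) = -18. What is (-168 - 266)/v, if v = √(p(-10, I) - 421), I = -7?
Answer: 434*I*√439/439 ≈ 20.714*I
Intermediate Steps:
v = I*√439 (v = √(-18 - 421) = √(-439) = I*√439 ≈ 20.952*I)
(-168 - 266)/v = (-168 - 266)/((I*√439)) = -(-434)*I*√439/439 = 434*I*√439/439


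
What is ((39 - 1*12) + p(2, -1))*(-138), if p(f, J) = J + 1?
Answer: -3726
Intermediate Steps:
p(f, J) = 1 + J
((39 - 1*12) + p(2, -1))*(-138) = ((39 - 1*12) + (1 - 1))*(-138) = ((39 - 12) + 0)*(-138) = (27 + 0)*(-138) = 27*(-138) = -3726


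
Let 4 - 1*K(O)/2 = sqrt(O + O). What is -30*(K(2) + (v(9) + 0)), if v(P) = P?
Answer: -390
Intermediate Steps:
K(O) = 8 - 2*sqrt(2)*sqrt(O) (K(O) = 8 - 2*sqrt(O + O) = 8 - 2*sqrt(2)*sqrt(O))
-30*(K(2) + (v(9) + 0)) = -30*((8 - 2*sqrt(2)*sqrt(2)) + (9 + 0)) = -30*((8 - 4) + 9) = -30*(4 + 9) = -30*13 = -390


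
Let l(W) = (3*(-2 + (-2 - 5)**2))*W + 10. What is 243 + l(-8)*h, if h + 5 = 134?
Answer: -143979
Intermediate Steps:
h = 129 (h = -5 + 134 = 129)
l(W) = 10 + 141*W (l(W) = (3*(-2 + (-7)**2))*W + 10 = (3*(-2 + 49))*W + 10 = (3*47)*W + 10 = 141*W + 10 = 10 + 141*W)
243 + l(-8)*h = 243 + (10 + 141*(-8))*129 = 243 + (10 - 1128)*129 = 243 - 1118*129 = 243 - 144222 = -143979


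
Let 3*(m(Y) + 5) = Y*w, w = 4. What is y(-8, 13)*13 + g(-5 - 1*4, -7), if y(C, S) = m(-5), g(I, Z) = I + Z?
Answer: -503/3 ≈ -167.67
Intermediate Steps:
m(Y) = -5 + 4*Y/3 (m(Y) = -5 + (Y*4)/3 = -5 + (4*Y)/3 = -5 + 4*Y/3)
y(C, S) = -35/3 (y(C, S) = -5 + (4/3)*(-5) = -5 - 20/3 = -35/3)
y(-8, 13)*13 + g(-5 - 1*4, -7) = -35/3*13 + ((-5 - 1*4) - 7) = -455/3 + ((-5 - 4) - 7) = -455/3 + (-9 - 7) = -455/3 - 16 = -503/3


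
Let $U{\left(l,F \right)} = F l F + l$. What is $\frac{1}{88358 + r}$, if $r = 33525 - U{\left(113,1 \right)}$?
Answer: $\frac{1}{121657} \approx 8.2198 \cdot 10^{-6}$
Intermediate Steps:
$U{\left(l,F \right)} = l + l F^{2}$ ($U{\left(l,F \right)} = l F^{2} + l = l + l F^{2}$)
$r = 33299$ ($r = 33525 - 113 \left(1 + 1^{2}\right) = 33525 - 113 \left(1 + 1\right) = 33525 - 113 \cdot 2 = 33525 - 226 = 33299$)
$\frac{1}{88358 + r} = \frac{1}{88358 + 33299} = \frac{1}{121657}$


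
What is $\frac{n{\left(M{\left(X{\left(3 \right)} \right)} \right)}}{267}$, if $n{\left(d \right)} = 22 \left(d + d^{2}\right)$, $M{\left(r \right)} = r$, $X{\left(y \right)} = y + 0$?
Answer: $\frac{88}{89} \approx 0.98876$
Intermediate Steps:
$X{\left(y \right)} = y$
$n{\left(d \right)} = 22 d + 22 d^{2}$
$\frac{n{\left(M{\left(X{\left(3 \right)} \right)} \right)}}{267} = \frac{22 \cdot 3 \left(1 + 3\right)}{267} = 22 \cdot 3 \cdot 4 \cdot \frac{1}{267} = 264 \cdot \frac{1}{267} = \frac{88}{89}$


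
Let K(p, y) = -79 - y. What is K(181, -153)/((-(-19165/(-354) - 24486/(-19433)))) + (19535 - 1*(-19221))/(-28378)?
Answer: -14608134443894/5407449027421 ≈ -2.7015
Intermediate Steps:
K(181, -153)/((-(-19165/(-354) - 24486/(-19433)))) + (19535 - 1*(-19221))/(-28378) = (-79 - 1*(-153))/((-(-19165/(-354) - 24486/(-19433)))) + (19535 - 1*(-19221))/(-28378) = (-79 + 153)/((-(-19165*(-1/354) - 24486*(-1/19433)))) + (19535 + 19221)*(-1/28378) = 74/((-(19165/354 + 24486/19433))) + 38756*(-1/28378) = 74/((-1*381101489/6879282)) - 19378/14189 = 74/(-381101489/6879282) - 19378/14189 = 74*(-6879282/381101489) - 19378/14189 = -509066868/381101489 - 19378/14189 = -14608134443894/5407449027421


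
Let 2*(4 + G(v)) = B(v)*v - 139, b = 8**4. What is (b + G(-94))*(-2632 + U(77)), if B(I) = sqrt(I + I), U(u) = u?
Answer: -20554975/2 + 240170*I*sqrt(47) ≈ -1.0277e+7 + 1.6465e+6*I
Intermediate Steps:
b = 4096
B(I) = sqrt(2)*sqrt(I) (B(I) = sqrt(2*I) = sqrt(2)*sqrt(I))
G(v) = -147/2 + sqrt(2)*v**(3/2)/2 (G(v) = -4 + ((sqrt(2)*sqrt(v))*v - 139)/2 = -4 + (sqrt(2)*v**(3/2) - 139)/2 = -4 + (-139 + sqrt(2)*v**(3/2))/2 = -4 + (-139/2 + sqrt(2)*v**(3/2)/2) = -147/2 + sqrt(2)*v**(3/2)/2)
(b + G(-94))*(-2632 + U(77)) = (4096 + (-147/2 + sqrt(2)*(-94)**(3/2)/2))*(-2632 + 77) = (4096 + (-147/2 + sqrt(2)*(-94*I*sqrt(94))/2))*(-2555) = (4096 + (-147/2 - 94*I*sqrt(47)))*(-2555) = (8045/2 - 94*I*sqrt(47))*(-2555) = -20554975/2 + 240170*I*sqrt(47)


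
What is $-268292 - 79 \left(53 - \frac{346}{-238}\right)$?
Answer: $- \frac{32438668}{119} \approx -2.7259 \cdot 10^{5}$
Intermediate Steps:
$-268292 - 79 \left(53 - \frac{346}{-238}\right) = -268292 - 79 \left(53 - - \frac{173}{119}\right) = -268292 - 79 \left(53 + \frac{173}{119}\right) = -268292 - \frac{511920}{119} = - \frac{32438668}{119}$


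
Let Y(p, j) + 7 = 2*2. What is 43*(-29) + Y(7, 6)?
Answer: -1250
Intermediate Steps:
Y(p, j) = -3 (Y(p, j) = -7 + 2*2 = -7 + 4 = -3)
43*(-29) + Y(7, 6) = 43*(-29) - 3 = -1247 - 3 = -1250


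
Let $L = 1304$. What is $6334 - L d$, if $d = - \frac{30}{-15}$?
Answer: $3726$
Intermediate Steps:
$d = 2$ ($d = \left(-30\right) \left(- \frac{1}{15}\right) = 2$)
$6334 - L d = 6334 - 1304 \cdot 2 = 6334 - 2608 = 3726$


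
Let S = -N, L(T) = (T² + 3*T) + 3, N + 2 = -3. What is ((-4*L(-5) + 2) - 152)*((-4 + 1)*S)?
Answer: 3030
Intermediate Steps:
N = -5 (N = -2 - 3 = -5)
L(T) = 3 + T² + 3*T
S = 5 (S = -1*(-5) = 5)
((-4*L(-5) + 2) - 152)*((-4 + 1)*S) = ((-4*(3 + (-5)² + 3*(-5)) + 2) - 152)*((-4 + 1)*5) = ((-4*(3 + 25 - 15) + 2) - 152)*(-3*5) = ((-4*13 + 2) - 152)*(-15) = ((-52 + 2) - 152)*(-15) = (-50 - 152)*(-15) = -202*(-15) = 3030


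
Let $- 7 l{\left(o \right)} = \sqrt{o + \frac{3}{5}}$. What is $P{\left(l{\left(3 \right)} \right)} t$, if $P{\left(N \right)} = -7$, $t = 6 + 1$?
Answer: $-49$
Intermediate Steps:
$l{\left(o \right)} = - \frac{\sqrt{\frac{3}{5} + o}}{7}$ ($l{\left(o \right)} = - \frac{\sqrt{o + \frac{3}{5}}}{7} = - \frac{\sqrt{\frac{3}{5} + o}}{7}$)
$t = 7$
$P{\left(l{\left(3 \right)} \right)} t = \left(-7\right) 7 = -49$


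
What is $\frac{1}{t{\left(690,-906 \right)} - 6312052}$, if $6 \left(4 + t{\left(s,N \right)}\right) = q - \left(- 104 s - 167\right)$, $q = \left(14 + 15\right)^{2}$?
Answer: $- \frac{1}{6299928} \approx -1.5873 \cdot 10^{-7}$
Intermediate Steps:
$q = 841$ ($q = 29^{2} = 841$)
$t{\left(s,N \right)} = 164 + \frac{52 s}{3}$ ($t{\left(s,N \right)} = -4 + \frac{841 - \left(- 104 s - 167\right)}{6} = -4 + \frac{841 - \left(-167 - 104 s\right)}{6} = -4 + \frac{841 + \left(167 + 104 s\right)}{6} = -4 + \frac{1008 + 104 s}{6} = -4 + \left(168 + \frac{52 s}{3}\right) = 164 + \frac{52 s}{3}$)
$\frac{1}{t{\left(690,-906 \right)} - 6312052} = \frac{1}{\left(164 + \frac{52}{3} \cdot 690\right) - 6312052} = \frac{1}{\left(164 + 11960\right) - 6312052} = \frac{1}{12124 - 6312052} = \frac{1}{-6299928} = - \frac{1}{6299928}$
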